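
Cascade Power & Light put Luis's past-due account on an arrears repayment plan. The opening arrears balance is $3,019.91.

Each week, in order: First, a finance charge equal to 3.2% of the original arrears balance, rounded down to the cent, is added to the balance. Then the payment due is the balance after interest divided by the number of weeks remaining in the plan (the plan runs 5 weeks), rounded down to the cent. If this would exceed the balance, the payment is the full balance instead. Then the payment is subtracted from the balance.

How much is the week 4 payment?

$727.99

Week 1: $3,019.91 +$96.63 interest = $3,116.54; pay $623.30 → $2,493.24
Week 2: $2,493.24 +$96.63 interest = $2,589.87; pay $647.46 → $1,942.41
Week 3: $1,942.41 +$96.63 interest = $2,039.04; pay $679.68 → $1,359.36
Week 4: $1,359.36 +$96.63 interest = $1,455.99; pay $727.99 → $728.00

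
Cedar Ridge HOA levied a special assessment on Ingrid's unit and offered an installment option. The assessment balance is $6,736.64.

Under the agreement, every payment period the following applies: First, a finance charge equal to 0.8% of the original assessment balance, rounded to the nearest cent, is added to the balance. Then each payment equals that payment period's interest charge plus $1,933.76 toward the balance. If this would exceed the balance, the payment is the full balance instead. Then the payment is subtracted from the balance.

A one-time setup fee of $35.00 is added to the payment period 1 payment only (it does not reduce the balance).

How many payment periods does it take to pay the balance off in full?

Payment period 1: opening $6,736.64; interest $53.89 → $6,790.53; payment $1,987.65 (+ $35.00 fee); balance $4,802.88
Payment period 2: opening $4,802.88; interest $53.89 → $4,856.77; payment $1,987.65; balance $2,869.12
Payment period 3: opening $2,869.12; interest $53.89 → $2,923.01; payment $1,987.65; balance $935.36
Payment period 4: opening $935.36; interest $53.89 → $989.25; payment $989.25; balance $0.00
Balance reaches $0.00 in payment period 4.

4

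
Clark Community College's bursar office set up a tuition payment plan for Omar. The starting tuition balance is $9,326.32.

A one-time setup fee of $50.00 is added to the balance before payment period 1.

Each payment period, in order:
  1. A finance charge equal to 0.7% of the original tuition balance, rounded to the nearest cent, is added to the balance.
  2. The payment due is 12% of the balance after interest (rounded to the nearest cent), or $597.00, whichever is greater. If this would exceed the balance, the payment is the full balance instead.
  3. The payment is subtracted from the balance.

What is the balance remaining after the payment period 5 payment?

$5,174.26

Payment period 1: opening $9,376.32; interest $65.28 → $9,441.60; payment $1,132.99; balance $8,308.61
Payment period 2: opening $8,308.61; interest $65.28 → $8,373.89; payment $1,004.87; balance $7,369.02
Payment period 3: opening $7,369.02; interest $65.28 → $7,434.30; payment $892.12; balance $6,542.18
Payment period 4: opening $6,542.18; interest $65.28 → $6,607.46; payment $792.90; balance $5,814.56
Payment period 5: opening $5,814.56; interest $65.28 → $5,879.84; payment $705.58; balance $5,174.26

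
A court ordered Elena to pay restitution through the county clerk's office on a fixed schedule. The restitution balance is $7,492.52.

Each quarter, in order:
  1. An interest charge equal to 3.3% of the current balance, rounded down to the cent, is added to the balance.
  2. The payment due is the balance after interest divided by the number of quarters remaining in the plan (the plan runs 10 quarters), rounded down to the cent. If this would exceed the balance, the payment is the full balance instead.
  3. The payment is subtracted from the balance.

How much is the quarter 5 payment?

Quarter 1: opening $7,492.52; interest $247.25 → $7,739.77; payment $773.97; balance $6,965.80
Quarter 2: opening $6,965.80; interest $229.87 → $7,195.67; payment $799.51; balance $6,396.16
Quarter 3: opening $6,396.16; interest $211.07 → $6,607.23; payment $825.90; balance $5,781.33
Quarter 4: opening $5,781.33; interest $190.78 → $5,972.11; payment $853.15; balance $5,118.96
Quarter 5: opening $5,118.96; interest $168.92 → $5,287.88; payment $881.31; balance $4,406.57

$881.31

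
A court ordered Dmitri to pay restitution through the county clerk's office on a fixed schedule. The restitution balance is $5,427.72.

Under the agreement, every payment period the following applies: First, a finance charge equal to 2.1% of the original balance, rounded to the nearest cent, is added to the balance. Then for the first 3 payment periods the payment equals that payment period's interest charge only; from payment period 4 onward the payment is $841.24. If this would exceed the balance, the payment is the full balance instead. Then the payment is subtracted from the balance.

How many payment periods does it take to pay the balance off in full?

Payment period 1: $5,427.72 +$113.98 interest = $5,541.70; pay $113.98 → $5,427.72
Payment period 2: $5,427.72 +$113.98 interest = $5,541.70; pay $113.98 → $5,427.72
Payment period 3: $5,427.72 +$113.98 interest = $5,541.70; pay $113.98 → $5,427.72
Payment period 4: $5,427.72 +$113.98 interest = $5,541.70; pay $841.24 → $4,700.46
Payment period 5: $4,700.46 +$113.98 interest = $4,814.44; pay $841.24 → $3,973.20
Payment period 6: $3,973.20 +$113.98 interest = $4,087.18; pay $841.24 → $3,245.94
Payment period 7: $3,245.94 +$113.98 interest = $3,359.92; pay $841.24 → $2,518.68
Payment period 8: $2,518.68 +$113.98 interest = $2,632.66; pay $841.24 → $1,791.42
Payment period 9: $1,791.42 +$113.98 interest = $1,905.40; pay $841.24 → $1,064.16
Payment period 10: $1,064.16 +$113.98 interest = $1,178.14; pay $841.24 → $336.90
Payment period 11: $336.90 +$113.98 interest = $450.88; pay $450.88 → $0.00
Balance reaches $0.00 in payment period 11.

11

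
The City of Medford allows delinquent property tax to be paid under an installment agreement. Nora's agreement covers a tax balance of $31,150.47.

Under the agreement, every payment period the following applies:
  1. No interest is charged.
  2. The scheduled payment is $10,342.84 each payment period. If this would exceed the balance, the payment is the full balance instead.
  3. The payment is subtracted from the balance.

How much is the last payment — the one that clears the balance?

$121.95

Payment period 1: opening $31,150.47; payment $10,342.84; balance $20,807.63
Payment period 2: opening $20,807.63; payment $10,342.84; balance $10,464.79
Payment period 3: opening $10,464.79; payment $10,342.84; balance $121.95
Payment period 4: opening $121.95; payment $121.95; balance $0.00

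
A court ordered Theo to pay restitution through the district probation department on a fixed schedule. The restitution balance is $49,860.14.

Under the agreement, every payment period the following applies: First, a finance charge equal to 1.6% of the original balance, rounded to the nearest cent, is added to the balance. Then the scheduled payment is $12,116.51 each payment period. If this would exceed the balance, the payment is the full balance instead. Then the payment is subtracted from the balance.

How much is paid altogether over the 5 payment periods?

Payment period 1: opening $49,860.14; interest $797.76 → $50,657.90; payment $12,116.51; balance $38,541.39
Payment period 2: opening $38,541.39; interest $797.76 → $39,339.15; payment $12,116.51; balance $27,222.64
Payment period 3: opening $27,222.64; interest $797.76 → $28,020.40; payment $12,116.51; balance $15,903.89
Payment period 4: opening $15,903.89; interest $797.76 → $16,701.65; payment $12,116.51; balance $4,585.14
Payment period 5: opening $4,585.14; interest $797.76 → $5,382.90; payment $5,382.90; balance $0.00
Total paid: $53,848.94

$53,848.94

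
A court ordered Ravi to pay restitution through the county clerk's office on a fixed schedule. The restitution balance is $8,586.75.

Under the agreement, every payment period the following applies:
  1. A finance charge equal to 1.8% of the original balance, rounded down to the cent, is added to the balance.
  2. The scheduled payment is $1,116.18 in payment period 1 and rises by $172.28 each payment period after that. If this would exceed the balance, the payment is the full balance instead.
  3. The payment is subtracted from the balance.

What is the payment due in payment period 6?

Payment period 1: opening $8,586.75; interest $154.56 → $8,741.31; payment $1,116.18; balance $7,625.13
Payment period 2: opening $7,625.13; interest $154.56 → $7,779.69; payment $1,288.46; balance $6,491.23
Payment period 3: opening $6,491.23; interest $154.56 → $6,645.79; payment $1,460.74; balance $5,185.05
Payment period 4: opening $5,185.05; interest $154.56 → $5,339.61; payment $1,633.02; balance $3,706.59
Payment period 5: opening $3,706.59; interest $154.56 → $3,861.15; payment $1,805.30; balance $2,055.85
Payment period 6: opening $2,055.85; interest $154.56 → $2,210.41; payment $1,977.58; balance $232.83

$1,977.58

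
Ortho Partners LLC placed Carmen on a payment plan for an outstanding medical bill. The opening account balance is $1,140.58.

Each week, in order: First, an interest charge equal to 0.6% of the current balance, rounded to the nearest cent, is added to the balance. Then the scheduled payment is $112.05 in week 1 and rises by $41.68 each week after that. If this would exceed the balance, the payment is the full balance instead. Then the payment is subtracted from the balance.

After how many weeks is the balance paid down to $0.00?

6

Week 1: opening $1,140.58; interest $6.84 → $1,147.42; payment $112.05; balance $1,035.37
Week 2: opening $1,035.37; interest $6.21 → $1,041.58; payment $153.73; balance $887.85
Week 3: opening $887.85; interest $5.33 → $893.18; payment $195.41; balance $697.77
Week 4: opening $697.77; interest $4.19 → $701.96; payment $237.09; balance $464.87
Week 5: opening $464.87; interest $2.79 → $467.66; payment $278.77; balance $188.89
Week 6: opening $188.89; interest $1.13 → $190.02; payment $190.02; balance $0.00
Balance reaches $0.00 in week 6.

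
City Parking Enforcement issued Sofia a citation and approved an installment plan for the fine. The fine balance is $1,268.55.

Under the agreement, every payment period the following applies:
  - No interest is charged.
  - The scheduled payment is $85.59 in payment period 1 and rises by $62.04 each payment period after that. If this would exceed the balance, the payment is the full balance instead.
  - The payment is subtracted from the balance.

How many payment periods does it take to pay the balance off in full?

Payment period 1: opening $1,268.55; payment $85.59; balance $1,182.96
Payment period 2: opening $1,182.96; payment $147.63; balance $1,035.33
Payment period 3: opening $1,035.33; payment $209.67; balance $825.66
Payment period 4: opening $825.66; payment $271.71; balance $553.95
Payment period 5: opening $553.95; payment $333.75; balance $220.20
Payment period 6: opening $220.20; payment $220.20; balance $0.00
Balance reaches $0.00 in payment period 6.

6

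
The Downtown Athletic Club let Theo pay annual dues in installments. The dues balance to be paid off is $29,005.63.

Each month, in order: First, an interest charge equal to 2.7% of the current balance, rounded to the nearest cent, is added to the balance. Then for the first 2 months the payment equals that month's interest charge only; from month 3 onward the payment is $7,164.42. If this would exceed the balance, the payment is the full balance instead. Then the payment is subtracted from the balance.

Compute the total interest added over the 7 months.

$3,711.97

# | Opening | Interest | Payment | End bal
1 | $29,005.63 | $783.15 | $783.15 | $29,005.63
2 | $29,005.63 | $783.15 | $783.15 | $29,005.63
3 | $29,005.63 | $783.15 | $7,164.42 | $22,624.36
4 | $22,624.36 | $610.86 | $7,164.42 | $16,070.80
5 | $16,070.80 | $433.91 | $7,164.42 | $9,340.29
6 | $9,340.29 | $252.19 | $7,164.42 | $2,428.06
7 | $2,428.06 | $65.56 | $2,493.62 | $0.00
Total interest: $783.15 + $783.15 + $783.15 + $610.86 + $433.91 + $252.19 + $65.56 = $3,711.97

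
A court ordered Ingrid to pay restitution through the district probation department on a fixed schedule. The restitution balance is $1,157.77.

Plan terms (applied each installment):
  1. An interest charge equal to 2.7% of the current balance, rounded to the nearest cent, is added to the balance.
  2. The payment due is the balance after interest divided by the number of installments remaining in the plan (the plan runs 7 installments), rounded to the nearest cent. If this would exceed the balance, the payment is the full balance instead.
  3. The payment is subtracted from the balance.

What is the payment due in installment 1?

Installment 1: $1,157.77 +$31.26 interest = $1,189.03; pay $169.86 → $1,019.17

$169.86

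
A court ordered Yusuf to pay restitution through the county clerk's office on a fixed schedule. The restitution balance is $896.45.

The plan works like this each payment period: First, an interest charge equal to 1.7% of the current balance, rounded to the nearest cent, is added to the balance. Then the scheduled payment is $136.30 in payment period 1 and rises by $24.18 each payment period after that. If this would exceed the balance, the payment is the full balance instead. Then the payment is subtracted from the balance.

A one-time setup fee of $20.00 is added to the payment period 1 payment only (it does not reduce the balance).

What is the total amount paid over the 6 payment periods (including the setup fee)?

$967.98

# | Opening | Interest | Payment | Fee | End bal
1 | $896.45 | $15.24 | $136.30 | $20.00 | $775.39
2 | $775.39 | $13.18 | $160.48 | — | $628.09
3 | $628.09 | $10.68 | $184.66 | — | $454.11
4 | $454.11 | $7.72 | $208.84 | — | $252.99
5 | $252.99 | $4.30 | $233.02 | — | $24.27
6 | $24.27 | $0.41 | $24.68 | — | $0.00
Total paid: $967.98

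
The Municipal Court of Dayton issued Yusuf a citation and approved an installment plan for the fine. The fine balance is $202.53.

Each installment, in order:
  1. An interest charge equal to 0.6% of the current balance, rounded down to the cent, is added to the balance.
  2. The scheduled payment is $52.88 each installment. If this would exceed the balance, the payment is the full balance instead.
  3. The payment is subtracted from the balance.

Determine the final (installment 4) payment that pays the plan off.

$46.86

Installment 1: opening $202.53; interest $1.21 → $203.74; payment $52.88; balance $150.86
Installment 2: opening $150.86; interest $0.90 → $151.76; payment $52.88; balance $98.88
Installment 3: opening $98.88; interest $0.59 → $99.47; payment $52.88; balance $46.59
Installment 4: opening $46.59; interest $0.27 → $46.86; payment $46.86; balance $0.00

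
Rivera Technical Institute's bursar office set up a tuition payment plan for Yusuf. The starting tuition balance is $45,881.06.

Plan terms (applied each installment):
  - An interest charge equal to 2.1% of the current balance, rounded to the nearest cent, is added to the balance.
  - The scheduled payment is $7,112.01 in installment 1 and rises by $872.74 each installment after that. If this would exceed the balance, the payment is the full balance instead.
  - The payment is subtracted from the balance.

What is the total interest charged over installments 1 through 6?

$3,416.77

# | Opening | Interest | Payment | End bal
1 | $45,881.06 | $963.50 | $7,112.01 | $39,732.55
2 | $39,732.55 | $834.38 | $7,984.75 | $32,582.18
3 | $32,582.18 | $684.23 | $8,857.49 | $24,408.92
4 | $24,408.92 | $512.59 | $9,730.23 | $15,191.28
5 | $15,191.28 | $319.02 | $10,602.97 | $4,907.33
6 | $4,907.33 | $103.05 | $5,010.38 | $0.00
Total interest: $963.50 + $834.38 + $684.23 + $512.59 + $319.02 + $103.05 = $3,416.77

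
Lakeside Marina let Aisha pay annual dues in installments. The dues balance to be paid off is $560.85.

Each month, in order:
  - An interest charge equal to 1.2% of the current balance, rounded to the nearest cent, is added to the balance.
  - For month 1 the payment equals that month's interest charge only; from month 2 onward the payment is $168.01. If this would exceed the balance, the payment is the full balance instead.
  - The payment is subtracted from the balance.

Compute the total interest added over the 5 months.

# | Opening | Interest | Payment | End bal
1 | $560.85 | $6.73 | $6.73 | $560.85
2 | $560.85 | $6.73 | $168.01 | $399.57
3 | $399.57 | $4.79 | $168.01 | $236.35
4 | $236.35 | $2.84 | $168.01 | $71.18
5 | $71.18 | $0.85 | $72.03 | $0.00
Total interest: $6.73 + $6.73 + $4.79 + $2.84 + $0.85 = $21.94

$21.94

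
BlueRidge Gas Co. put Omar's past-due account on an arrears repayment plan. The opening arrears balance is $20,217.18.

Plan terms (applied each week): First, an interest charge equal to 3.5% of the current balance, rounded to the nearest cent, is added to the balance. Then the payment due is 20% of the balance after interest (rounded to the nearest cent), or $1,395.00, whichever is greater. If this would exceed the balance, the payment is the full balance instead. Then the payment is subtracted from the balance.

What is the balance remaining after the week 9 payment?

Week 1: $20,217.18 +$707.60 interest = $20,924.78; pay $4,184.96 → $16,739.82
Week 2: $16,739.82 +$585.89 interest = $17,325.71; pay $3,465.14 → $13,860.57
Week 3: $13,860.57 +$485.12 interest = $14,345.69; pay $2,869.14 → $11,476.55
Week 4: $11,476.55 +$401.68 interest = $11,878.23; pay $2,375.65 → $9,502.58
Week 5: $9,502.58 +$332.59 interest = $9,835.17; pay $1,967.03 → $7,868.14
Week 6: $7,868.14 +$275.38 interest = $8,143.52; pay $1,628.70 → $6,514.82
Week 7: $6,514.82 +$228.02 interest = $6,742.84; pay $1,395.00 → $5,347.84
Week 8: $5,347.84 +$187.17 interest = $5,535.01; pay $1,395.00 → $4,140.01
Week 9: $4,140.01 +$144.90 interest = $4,284.91; pay $1,395.00 → $2,889.91

$2,889.91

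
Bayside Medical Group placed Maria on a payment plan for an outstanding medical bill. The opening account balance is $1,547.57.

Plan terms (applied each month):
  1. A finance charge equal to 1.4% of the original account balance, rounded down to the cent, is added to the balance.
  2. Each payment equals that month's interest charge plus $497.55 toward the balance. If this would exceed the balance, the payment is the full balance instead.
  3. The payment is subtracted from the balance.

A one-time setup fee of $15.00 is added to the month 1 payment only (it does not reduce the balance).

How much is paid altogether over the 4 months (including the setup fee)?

$1,649.21

# | Opening | Interest | Payment | Fee | End bal
1 | $1,547.57 | $21.66 | $519.21 | $15.00 | $1,050.02
2 | $1,050.02 | $21.66 | $519.21 | — | $552.47
3 | $552.47 | $21.66 | $519.21 | — | $54.92
4 | $54.92 | $21.66 | $76.58 | — | $0.00
Total paid: $1,649.21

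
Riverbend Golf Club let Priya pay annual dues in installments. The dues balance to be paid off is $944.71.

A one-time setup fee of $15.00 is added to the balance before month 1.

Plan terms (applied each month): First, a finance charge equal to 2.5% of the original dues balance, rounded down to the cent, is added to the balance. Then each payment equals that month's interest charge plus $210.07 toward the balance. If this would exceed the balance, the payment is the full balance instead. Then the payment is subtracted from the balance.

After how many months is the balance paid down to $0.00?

Month 1: opening $959.71; interest $23.61 → $983.32; payment $233.68; balance $749.64
Month 2: opening $749.64; interest $23.61 → $773.25; payment $233.68; balance $539.57
Month 3: opening $539.57; interest $23.61 → $563.18; payment $233.68; balance $329.50
Month 4: opening $329.50; interest $23.61 → $353.11; payment $233.68; balance $119.43
Month 5: opening $119.43; interest $23.61 → $143.04; payment $143.04; balance $0.00
Balance reaches $0.00 in month 5.

5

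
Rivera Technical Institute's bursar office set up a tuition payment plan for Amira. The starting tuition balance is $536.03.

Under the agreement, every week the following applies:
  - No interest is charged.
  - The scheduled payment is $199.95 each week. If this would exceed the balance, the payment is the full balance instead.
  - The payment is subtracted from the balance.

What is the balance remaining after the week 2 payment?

Week 1: opening $536.03; payment $199.95; balance $336.08
Week 2: opening $336.08; payment $199.95; balance $136.13

$136.13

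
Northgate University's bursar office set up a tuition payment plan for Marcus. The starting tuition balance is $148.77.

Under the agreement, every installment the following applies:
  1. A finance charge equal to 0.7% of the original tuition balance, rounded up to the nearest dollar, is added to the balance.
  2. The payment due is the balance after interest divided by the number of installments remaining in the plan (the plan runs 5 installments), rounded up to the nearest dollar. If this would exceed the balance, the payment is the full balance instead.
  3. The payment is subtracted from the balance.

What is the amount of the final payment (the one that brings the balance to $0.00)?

Installment 1: $148.77 +$2.00 interest = $150.77; pay $31.00 → $119.77
Installment 2: $119.77 +$2.00 interest = $121.77; pay $31.00 → $90.77
Installment 3: $90.77 +$2.00 interest = $92.77; pay $31.00 → $61.77
Installment 4: $61.77 +$2.00 interest = $63.77; pay $32.00 → $31.77
Installment 5: $31.77 +$2.00 interest = $33.77; pay $33.77 → $0.00

$33.77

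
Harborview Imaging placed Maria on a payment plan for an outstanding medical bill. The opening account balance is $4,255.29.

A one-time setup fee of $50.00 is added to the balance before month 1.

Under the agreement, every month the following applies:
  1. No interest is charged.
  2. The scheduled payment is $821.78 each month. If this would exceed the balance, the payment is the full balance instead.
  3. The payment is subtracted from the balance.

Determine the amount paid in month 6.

Month 1: opening $4,305.29; payment $821.78; balance $3,483.51
Month 2: opening $3,483.51; payment $821.78; balance $2,661.73
Month 3: opening $2,661.73; payment $821.78; balance $1,839.95
Month 4: opening $1,839.95; payment $821.78; balance $1,018.17
Month 5: opening $1,018.17; payment $821.78; balance $196.39
Month 6: opening $196.39; payment $196.39; balance $0.00

$196.39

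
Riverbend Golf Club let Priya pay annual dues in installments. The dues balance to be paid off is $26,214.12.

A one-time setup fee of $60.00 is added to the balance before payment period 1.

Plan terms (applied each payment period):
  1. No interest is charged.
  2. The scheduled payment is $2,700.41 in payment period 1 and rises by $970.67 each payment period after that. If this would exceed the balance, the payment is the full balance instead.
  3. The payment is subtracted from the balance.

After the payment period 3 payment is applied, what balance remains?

# | Opening | Payment | End bal
1 | $26,274.12 | $2,700.41 | $23,573.71
2 | $23,573.71 | $3,671.08 | $19,902.63
3 | $19,902.63 | $4,641.75 | $15,260.88

$15,260.88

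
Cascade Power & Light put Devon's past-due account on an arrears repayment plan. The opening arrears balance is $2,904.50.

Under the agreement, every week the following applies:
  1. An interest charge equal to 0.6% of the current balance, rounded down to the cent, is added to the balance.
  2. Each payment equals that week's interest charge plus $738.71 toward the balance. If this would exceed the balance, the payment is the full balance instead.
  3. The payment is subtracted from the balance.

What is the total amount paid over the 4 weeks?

$2,947.60

# | Opening | Interest | Payment | End bal
1 | $2,904.50 | $17.42 | $756.13 | $2,165.79
2 | $2,165.79 | $12.99 | $751.70 | $1,427.08
3 | $1,427.08 | $8.56 | $747.27 | $688.37
4 | $688.37 | $4.13 | $692.50 | $0.00
Total paid: $2,947.60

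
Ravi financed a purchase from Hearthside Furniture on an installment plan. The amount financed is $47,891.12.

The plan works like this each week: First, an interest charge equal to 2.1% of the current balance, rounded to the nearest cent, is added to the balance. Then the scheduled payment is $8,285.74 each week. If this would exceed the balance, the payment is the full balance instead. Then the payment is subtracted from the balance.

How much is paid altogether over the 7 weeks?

# | Opening | Interest | Payment | End bal
1 | $47,891.12 | $1,005.71 | $8,285.74 | $40,611.09
2 | $40,611.09 | $852.83 | $8,285.74 | $33,178.18
3 | $33,178.18 | $696.74 | $8,285.74 | $25,589.18
4 | $25,589.18 | $537.37 | $8,285.74 | $17,840.81
5 | $17,840.81 | $374.66 | $8,285.74 | $9,929.73
6 | $9,929.73 | $208.52 | $8,285.74 | $1,852.51
7 | $1,852.51 | $38.90 | $1,891.41 | $0.00
Total paid: $51,605.85

$51,605.85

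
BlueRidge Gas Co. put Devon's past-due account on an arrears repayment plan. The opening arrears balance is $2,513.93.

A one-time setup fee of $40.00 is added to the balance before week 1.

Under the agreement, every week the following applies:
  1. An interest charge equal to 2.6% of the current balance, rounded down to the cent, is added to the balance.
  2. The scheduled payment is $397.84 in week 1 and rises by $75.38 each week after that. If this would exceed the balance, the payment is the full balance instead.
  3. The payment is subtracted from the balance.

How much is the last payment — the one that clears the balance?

$35.53

Week 1: $2,553.93 +$66.40 interest = $2,620.33; pay $397.84 → $2,222.49
Week 2: $2,222.49 +$57.78 interest = $2,280.27; pay $473.22 → $1,807.05
Week 3: $1,807.05 +$46.98 interest = $1,854.03; pay $548.60 → $1,305.43
Week 4: $1,305.43 +$33.94 interest = $1,339.37; pay $623.98 → $715.39
Week 5: $715.39 +$18.60 interest = $733.99; pay $699.36 → $34.63
Week 6: $34.63 +$0.90 interest = $35.53; pay $35.53 → $0.00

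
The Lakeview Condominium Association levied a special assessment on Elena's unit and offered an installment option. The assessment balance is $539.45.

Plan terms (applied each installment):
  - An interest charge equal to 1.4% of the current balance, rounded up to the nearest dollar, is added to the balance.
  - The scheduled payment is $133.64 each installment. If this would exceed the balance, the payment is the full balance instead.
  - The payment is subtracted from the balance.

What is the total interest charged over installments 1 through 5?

$23.00

Installment 1: $539.45 +$8.00 interest = $547.45; pay $133.64 → $413.81
Installment 2: $413.81 +$6.00 interest = $419.81; pay $133.64 → $286.17
Installment 3: $286.17 +$5.00 interest = $291.17; pay $133.64 → $157.53
Installment 4: $157.53 +$3.00 interest = $160.53; pay $133.64 → $26.89
Installment 5: $26.89 +$1.00 interest = $27.89; pay $27.89 → $0.00
Total interest: $8.00 + $6.00 + $5.00 + $3.00 + $1.00 = $23.00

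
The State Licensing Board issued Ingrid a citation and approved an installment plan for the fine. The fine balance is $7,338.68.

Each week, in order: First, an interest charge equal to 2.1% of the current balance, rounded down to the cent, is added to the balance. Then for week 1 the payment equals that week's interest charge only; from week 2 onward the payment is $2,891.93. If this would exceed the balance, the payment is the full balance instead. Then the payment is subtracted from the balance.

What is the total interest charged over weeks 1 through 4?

$442.74

Week 1: opening $7,338.68; interest $154.11 → $7,492.79; payment $154.11; balance $7,338.68
Week 2: opening $7,338.68; interest $154.11 → $7,492.79; payment $2,891.93; balance $4,600.86
Week 3: opening $4,600.86; interest $96.61 → $4,697.47; payment $2,891.93; balance $1,805.54
Week 4: opening $1,805.54; interest $37.91 → $1,843.45; payment $1,843.45; balance $0.00
Total interest: $154.11 + $154.11 + $96.61 + $37.91 = $442.74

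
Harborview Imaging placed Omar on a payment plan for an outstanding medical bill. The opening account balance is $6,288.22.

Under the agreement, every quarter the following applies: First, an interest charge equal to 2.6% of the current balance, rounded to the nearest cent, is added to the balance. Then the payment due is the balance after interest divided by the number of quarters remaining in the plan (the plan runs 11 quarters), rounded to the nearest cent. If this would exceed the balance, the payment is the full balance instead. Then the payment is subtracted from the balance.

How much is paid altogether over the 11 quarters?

$7,359.36

Quarter 1: opening $6,288.22; interest $163.49 → $6,451.71; payment $586.52; balance $5,865.19
Quarter 2: opening $5,865.19; interest $152.49 → $6,017.68; payment $601.77; balance $5,415.91
Quarter 3: opening $5,415.91; interest $140.81 → $5,556.72; payment $617.41; balance $4,939.31
Quarter 4: opening $4,939.31; interest $128.42 → $5,067.73; payment $633.47; balance $4,434.26
Quarter 5: opening $4,434.26; interest $115.29 → $4,549.55; payment $649.94; balance $3,899.61
Quarter 6: opening $3,899.61; interest $101.39 → $4,001.00; payment $666.83; balance $3,334.17
Quarter 7: opening $3,334.17; interest $86.69 → $3,420.86; payment $684.17; balance $2,736.69
Quarter 8: opening $2,736.69; interest $71.15 → $2,807.84; payment $701.96; balance $2,105.88
Quarter 9: opening $2,105.88; interest $54.75 → $2,160.63; payment $720.21; balance $1,440.42
Quarter 10: opening $1,440.42; interest $37.45 → $1,477.87; payment $738.94; balance $738.93
Quarter 11: opening $738.93; interest $19.21 → $758.14; payment $758.14; balance $0.00
Total paid: $7,359.36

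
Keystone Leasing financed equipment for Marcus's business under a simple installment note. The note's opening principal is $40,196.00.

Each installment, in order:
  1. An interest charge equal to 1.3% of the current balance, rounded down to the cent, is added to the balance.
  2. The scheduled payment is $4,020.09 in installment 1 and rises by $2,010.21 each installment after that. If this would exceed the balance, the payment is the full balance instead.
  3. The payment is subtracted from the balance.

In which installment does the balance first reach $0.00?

6

# | Opening | Interest | Payment | End bal
1 | $40,196.00 | $522.54 | $4,020.09 | $36,698.45
2 | $36,698.45 | $477.07 | $6,030.30 | $31,145.22
3 | $31,145.22 | $404.88 | $8,040.51 | $23,509.59
4 | $23,509.59 | $305.62 | $10,050.72 | $13,764.49
5 | $13,764.49 | $178.93 | $12,060.93 | $1,882.49
6 | $1,882.49 | $24.47 | $1,906.96 | $0.00
Balance reaches $0.00 in installment 6.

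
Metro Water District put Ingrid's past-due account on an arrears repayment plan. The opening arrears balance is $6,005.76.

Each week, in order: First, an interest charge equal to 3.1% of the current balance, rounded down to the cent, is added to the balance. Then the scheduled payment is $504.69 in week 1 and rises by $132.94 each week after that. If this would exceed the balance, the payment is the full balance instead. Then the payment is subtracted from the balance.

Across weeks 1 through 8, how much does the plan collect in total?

Week 1: opening $6,005.76; interest $186.17 → $6,191.93; payment $504.69; balance $5,687.24
Week 2: opening $5,687.24; interest $176.30 → $5,863.54; payment $637.63; balance $5,225.91
Week 3: opening $5,225.91; interest $162.00 → $5,387.91; payment $770.57; balance $4,617.34
Week 4: opening $4,617.34; interest $143.13 → $4,760.47; payment $903.51; balance $3,856.96
Week 5: opening $3,856.96; interest $119.56 → $3,976.52; payment $1,036.45; balance $2,940.07
Week 6: opening $2,940.07; interest $91.14 → $3,031.21; payment $1,169.39; balance $1,861.82
Week 7: opening $1,861.82; interest $57.71 → $1,919.53; payment $1,302.33; balance $617.20
Week 8: opening $617.20; interest $19.13 → $636.33; payment $636.33; balance $0.00
Total paid: $6,960.90

$6,960.90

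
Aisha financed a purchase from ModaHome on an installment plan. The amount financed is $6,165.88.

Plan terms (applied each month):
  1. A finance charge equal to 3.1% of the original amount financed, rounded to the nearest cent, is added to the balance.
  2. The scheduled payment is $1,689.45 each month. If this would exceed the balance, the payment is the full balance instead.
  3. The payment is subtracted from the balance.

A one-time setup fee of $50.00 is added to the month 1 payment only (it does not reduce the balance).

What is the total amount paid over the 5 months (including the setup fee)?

$7,171.58

Month 1: $6,165.88 +$191.14 interest = $6,357.02; pay $1,689.45 (+ $50.00 fee) → $4,667.57
Month 2: $4,667.57 +$191.14 interest = $4,858.71; pay $1,689.45 → $3,169.26
Month 3: $3,169.26 +$191.14 interest = $3,360.40; pay $1,689.45 → $1,670.95
Month 4: $1,670.95 +$191.14 interest = $1,862.09; pay $1,689.45 → $172.64
Month 5: $172.64 +$191.14 interest = $363.78; pay $363.78 → $0.00
Total paid: $7,171.58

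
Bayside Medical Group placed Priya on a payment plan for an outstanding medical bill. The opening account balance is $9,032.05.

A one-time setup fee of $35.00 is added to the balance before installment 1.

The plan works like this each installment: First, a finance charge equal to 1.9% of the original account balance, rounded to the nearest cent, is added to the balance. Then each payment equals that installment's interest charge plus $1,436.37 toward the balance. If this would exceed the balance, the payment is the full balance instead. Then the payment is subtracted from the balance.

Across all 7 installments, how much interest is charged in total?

Installment 1: opening $9,067.05; interest $171.61 → $9,238.66; payment $1,607.98; balance $7,630.68
Installment 2: opening $7,630.68; interest $171.61 → $7,802.29; payment $1,607.98; balance $6,194.31
Installment 3: opening $6,194.31; interest $171.61 → $6,365.92; payment $1,607.98; balance $4,757.94
Installment 4: opening $4,757.94; interest $171.61 → $4,929.55; payment $1,607.98; balance $3,321.57
Installment 5: opening $3,321.57; interest $171.61 → $3,493.18; payment $1,607.98; balance $1,885.20
Installment 6: opening $1,885.20; interest $171.61 → $2,056.81; payment $1,607.98; balance $448.83
Installment 7: opening $448.83; interest $171.61 → $620.44; payment $620.44; balance $0.00
Total interest: $171.61 + $171.61 + $171.61 + $171.61 + $171.61 + $171.61 + $171.61 = $1,201.27

$1,201.27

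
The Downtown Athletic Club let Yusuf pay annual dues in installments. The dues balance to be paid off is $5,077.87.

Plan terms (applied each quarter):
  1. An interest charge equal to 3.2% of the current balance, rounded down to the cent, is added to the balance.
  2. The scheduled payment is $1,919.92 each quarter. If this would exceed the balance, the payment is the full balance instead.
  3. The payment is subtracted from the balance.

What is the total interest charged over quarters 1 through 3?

$316.95

# | Opening | Interest | Payment | End bal
1 | $5,077.87 | $162.49 | $1,919.92 | $3,320.44
2 | $3,320.44 | $106.25 | $1,919.92 | $1,506.77
3 | $1,506.77 | $48.21 | $1,554.98 | $0.00
Total interest: $162.49 + $106.25 + $48.21 = $316.95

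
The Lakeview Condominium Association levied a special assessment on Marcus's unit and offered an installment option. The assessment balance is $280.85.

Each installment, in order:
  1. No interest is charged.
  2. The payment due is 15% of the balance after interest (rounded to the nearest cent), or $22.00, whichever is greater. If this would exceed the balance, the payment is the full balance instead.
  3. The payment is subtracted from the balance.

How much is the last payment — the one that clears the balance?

Installment 1: $280.85 − $42.13 → $238.72
Installment 2: $238.72 − $35.81 → $202.91
Installment 3: $202.91 − $30.44 → $172.47
Installment 4: $172.47 − $25.87 → $146.60
Installment 5: $146.60 − $22.00 → $124.60
Installment 6: $124.60 − $22.00 → $102.60
Installment 7: $102.60 − $22.00 → $80.60
Installment 8: $80.60 − $22.00 → $58.60
Installment 9: $58.60 − $22.00 → $36.60
Installment 10: $36.60 − $22.00 → $14.60
Installment 11: $14.60 − $14.60 → $0.00

$14.60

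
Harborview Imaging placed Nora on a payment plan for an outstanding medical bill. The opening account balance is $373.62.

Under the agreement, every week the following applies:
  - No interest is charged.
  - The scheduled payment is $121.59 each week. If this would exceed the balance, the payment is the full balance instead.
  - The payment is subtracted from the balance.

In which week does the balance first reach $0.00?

Week 1: opening $373.62; payment $121.59; balance $252.03
Week 2: opening $252.03; payment $121.59; balance $130.44
Week 3: opening $130.44; payment $121.59; balance $8.85
Week 4: opening $8.85; payment $8.85; balance $0.00
Balance reaches $0.00 in week 4.

4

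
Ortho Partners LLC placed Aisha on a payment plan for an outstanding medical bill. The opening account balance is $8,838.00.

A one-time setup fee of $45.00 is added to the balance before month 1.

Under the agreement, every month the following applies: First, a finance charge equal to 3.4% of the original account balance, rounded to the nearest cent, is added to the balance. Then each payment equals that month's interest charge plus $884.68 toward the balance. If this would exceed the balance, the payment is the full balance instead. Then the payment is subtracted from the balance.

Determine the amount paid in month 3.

$1,185.17

Month 1: opening $8,883.00; interest $300.49 → $9,183.49; payment $1,185.17; balance $7,998.32
Month 2: opening $7,998.32; interest $300.49 → $8,298.81; payment $1,185.17; balance $7,113.64
Month 3: opening $7,113.64; interest $300.49 → $7,414.13; payment $1,185.17; balance $6,228.96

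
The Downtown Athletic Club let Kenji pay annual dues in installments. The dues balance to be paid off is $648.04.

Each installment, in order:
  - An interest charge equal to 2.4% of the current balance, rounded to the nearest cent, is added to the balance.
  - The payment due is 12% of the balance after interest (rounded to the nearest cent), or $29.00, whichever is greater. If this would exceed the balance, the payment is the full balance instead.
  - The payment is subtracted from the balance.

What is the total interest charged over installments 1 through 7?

Installment 1: opening $648.04; interest $15.55 → $663.59; payment $79.63; balance $583.96
Installment 2: opening $583.96; interest $14.02 → $597.98; payment $71.76; balance $526.22
Installment 3: opening $526.22; interest $12.63 → $538.85; payment $64.66; balance $474.19
Installment 4: opening $474.19; interest $11.38 → $485.57; payment $58.27; balance $427.30
Installment 5: opening $427.30; interest $10.26 → $437.56; payment $52.51; balance $385.05
Installment 6: opening $385.05; interest $9.24 → $394.29; payment $47.31; balance $346.98
Installment 7: opening $346.98; interest $8.33 → $355.31; payment $42.64; balance $312.67
Total interest: $15.55 + $14.02 + $12.63 + $11.38 + $10.26 + $9.24 + $8.33 = $81.41

$81.41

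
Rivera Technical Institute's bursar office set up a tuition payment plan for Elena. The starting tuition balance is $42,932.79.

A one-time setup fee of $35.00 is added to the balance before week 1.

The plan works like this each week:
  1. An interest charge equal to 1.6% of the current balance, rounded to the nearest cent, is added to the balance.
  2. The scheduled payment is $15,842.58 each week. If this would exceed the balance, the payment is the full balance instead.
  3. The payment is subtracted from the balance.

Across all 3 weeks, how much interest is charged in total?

Week 1: opening $42,967.79; interest $687.48 → $43,655.27; payment $15,842.58; balance $27,812.69
Week 2: opening $27,812.69; interest $445.00 → $28,257.69; payment $15,842.58; balance $12,415.11
Week 3: opening $12,415.11; interest $198.64 → $12,613.75; payment $12,613.75; balance $0.00
Total interest: $687.48 + $445.00 + $198.64 = $1,331.12

$1,331.12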